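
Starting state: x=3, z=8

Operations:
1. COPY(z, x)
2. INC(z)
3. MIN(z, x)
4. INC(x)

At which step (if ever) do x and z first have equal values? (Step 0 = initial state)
Step 1

x and z first become equal after step 1.

Comparing values at each step:
Initial: x=3, z=8
After step 1: x=3, z=3 ← equal!
After step 2: x=3, z=4
After step 3: x=3, z=3 ← equal!
After step 4: x=4, z=3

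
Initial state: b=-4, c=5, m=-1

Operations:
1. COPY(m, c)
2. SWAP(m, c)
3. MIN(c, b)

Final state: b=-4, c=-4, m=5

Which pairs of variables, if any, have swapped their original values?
None

Comparing initial and final values:
m: -1 → 5
c: 5 → -4
b: -4 → -4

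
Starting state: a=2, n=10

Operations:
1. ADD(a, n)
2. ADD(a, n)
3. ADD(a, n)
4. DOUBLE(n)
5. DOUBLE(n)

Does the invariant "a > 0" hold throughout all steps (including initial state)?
Yes

The invariant holds at every step.

State at each step:
Initial: a=2, n=10
After step 1: a=12, n=10
After step 2: a=22, n=10
After step 3: a=32, n=10
After step 4: a=32, n=20
After step 5: a=32, n=40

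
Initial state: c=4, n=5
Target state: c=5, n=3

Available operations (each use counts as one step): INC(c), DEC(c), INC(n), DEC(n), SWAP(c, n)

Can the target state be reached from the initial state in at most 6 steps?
Yes

Path (2 steps): DEC(c) → SWAP(c, n)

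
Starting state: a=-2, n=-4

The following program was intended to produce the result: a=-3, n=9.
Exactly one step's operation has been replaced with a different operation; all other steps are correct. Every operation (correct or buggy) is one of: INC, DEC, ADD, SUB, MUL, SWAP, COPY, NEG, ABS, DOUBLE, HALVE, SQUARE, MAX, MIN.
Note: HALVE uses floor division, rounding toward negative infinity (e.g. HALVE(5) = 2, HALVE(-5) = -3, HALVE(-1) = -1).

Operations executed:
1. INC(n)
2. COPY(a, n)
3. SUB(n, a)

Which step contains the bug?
Step 3

Trace with buggy code:
Initial: a=-2, n=-4
After step 1: a=-2, n=-3
After step 2: a=-3, n=-3
After step 3: a=-3, n=0
Actual final a=-3, n=0 ≠ expected a=-3, n=9.
Step 3 is the only position where a single-operation replacement can produce the expected result.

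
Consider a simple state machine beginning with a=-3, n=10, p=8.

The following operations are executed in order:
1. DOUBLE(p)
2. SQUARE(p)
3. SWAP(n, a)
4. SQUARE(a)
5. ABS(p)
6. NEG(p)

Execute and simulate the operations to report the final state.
{a: 100, n: -3, p: -256}

Step-by-step execution:
Initial: a=-3, n=10, p=8
After step 1 (DOUBLE(p)): a=-3, n=10, p=16
After step 2 (SQUARE(p)): a=-3, n=10, p=256
After step 3 (SWAP(n, a)): a=10, n=-3, p=256
After step 4 (SQUARE(a)): a=100, n=-3, p=256
After step 5 (ABS(p)): a=100, n=-3, p=256
After step 6 (NEG(p)): a=100, n=-3, p=-256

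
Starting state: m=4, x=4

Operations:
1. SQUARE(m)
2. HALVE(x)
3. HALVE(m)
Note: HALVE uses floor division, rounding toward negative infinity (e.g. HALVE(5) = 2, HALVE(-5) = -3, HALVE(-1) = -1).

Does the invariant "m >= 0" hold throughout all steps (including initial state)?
Yes

The invariant holds at every step.

State at each step:
Initial: m=4, x=4
After step 1: m=16, x=4
After step 2: m=16, x=2
After step 3: m=8, x=2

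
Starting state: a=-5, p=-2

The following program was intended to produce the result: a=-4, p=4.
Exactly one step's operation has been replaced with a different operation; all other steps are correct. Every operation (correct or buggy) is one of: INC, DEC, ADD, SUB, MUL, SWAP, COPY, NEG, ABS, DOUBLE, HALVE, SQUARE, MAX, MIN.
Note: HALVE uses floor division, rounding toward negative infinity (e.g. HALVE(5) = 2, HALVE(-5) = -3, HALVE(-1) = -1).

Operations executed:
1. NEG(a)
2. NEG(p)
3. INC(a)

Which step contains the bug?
Step 1

Trace with buggy code:
Initial: a=-5, p=-2
After step 1: a=5, p=-2
After step 2: a=5, p=2
After step 3: a=6, p=2
Actual final a=6, p=2 ≠ expected a=-4, p=4.
Step 1 is the only position where a single-operation replacement can produce the expected result.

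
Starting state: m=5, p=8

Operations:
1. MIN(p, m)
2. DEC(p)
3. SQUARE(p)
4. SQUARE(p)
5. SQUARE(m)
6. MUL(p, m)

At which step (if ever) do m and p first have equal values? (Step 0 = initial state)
Step 1

m and p first become equal after step 1.

Comparing values at each step:
Initial: m=5, p=8
After step 1: m=5, p=5 ← equal!
After step 2: m=5, p=4
After step 3: m=5, p=16
After step 4: m=5, p=256
After step 5: m=25, p=256
After step 6: m=25, p=6400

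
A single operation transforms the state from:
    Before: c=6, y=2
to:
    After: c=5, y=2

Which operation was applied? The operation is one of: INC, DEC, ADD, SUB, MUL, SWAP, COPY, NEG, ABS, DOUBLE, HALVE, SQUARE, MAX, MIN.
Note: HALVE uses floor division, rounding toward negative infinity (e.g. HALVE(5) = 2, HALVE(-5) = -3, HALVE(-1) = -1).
DEC(c)

Analyzing the change:
Before: c=6, y=2
After: c=5, y=2
Variable c changed from 6 to 5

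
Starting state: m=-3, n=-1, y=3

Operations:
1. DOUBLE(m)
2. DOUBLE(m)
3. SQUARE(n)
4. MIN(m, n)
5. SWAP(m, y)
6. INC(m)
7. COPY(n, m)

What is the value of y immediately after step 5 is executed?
y = -12

Tracing y through execution:
Initial: y = 3
After step 1 (DOUBLE(m)): y = 3
After step 2 (DOUBLE(m)): y = 3
After step 3 (SQUARE(n)): y = 3
After step 4 (MIN(m, n)): y = 3
After step 5 (SWAP(m, y)): y = -12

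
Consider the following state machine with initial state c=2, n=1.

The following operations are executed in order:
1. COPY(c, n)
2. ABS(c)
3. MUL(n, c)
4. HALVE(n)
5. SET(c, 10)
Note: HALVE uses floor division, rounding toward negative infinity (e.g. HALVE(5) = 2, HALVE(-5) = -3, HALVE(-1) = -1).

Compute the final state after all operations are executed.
{c: 10, n: 0}

Step-by-step execution:
Initial: c=2, n=1
After step 1 (COPY(c, n)): c=1, n=1
After step 2 (ABS(c)): c=1, n=1
After step 3 (MUL(n, c)): c=1, n=1
After step 4 (HALVE(n)): c=1, n=0
After step 5 (SET(c, 10)): c=10, n=0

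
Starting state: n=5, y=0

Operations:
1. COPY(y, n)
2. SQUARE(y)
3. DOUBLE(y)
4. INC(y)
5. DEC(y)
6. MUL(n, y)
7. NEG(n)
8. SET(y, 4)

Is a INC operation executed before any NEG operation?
Yes

First INC: step 4
First NEG: step 7
Since 4 < 7, INC comes first.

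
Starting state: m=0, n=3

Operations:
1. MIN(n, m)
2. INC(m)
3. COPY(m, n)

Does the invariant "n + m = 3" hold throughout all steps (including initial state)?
No, violated after step 1

The invariant is violated after step 1.

State at each step:
Initial: m=0, n=3
After step 1: m=0, n=0
After step 2: m=1, n=0
After step 3: m=0, n=0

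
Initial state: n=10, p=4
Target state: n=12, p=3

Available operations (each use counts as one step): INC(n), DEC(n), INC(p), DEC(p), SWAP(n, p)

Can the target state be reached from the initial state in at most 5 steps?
Yes

Path (3 steps): INC(n) → INC(n) → DEC(p)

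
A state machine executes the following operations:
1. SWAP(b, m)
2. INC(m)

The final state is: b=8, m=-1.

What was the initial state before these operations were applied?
b=-2, m=8

Working backwards:
Final state: b=8, m=-1
Before step 2 (INC(m)): b=8, m=-2
Before step 1 (SWAP(b, m)): b=-2, m=8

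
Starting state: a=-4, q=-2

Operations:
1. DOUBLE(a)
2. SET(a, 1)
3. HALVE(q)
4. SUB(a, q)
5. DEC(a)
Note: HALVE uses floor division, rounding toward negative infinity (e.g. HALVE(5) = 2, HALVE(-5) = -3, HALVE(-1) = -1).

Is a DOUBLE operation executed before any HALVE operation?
Yes

First DOUBLE: step 1
First HALVE: step 3
Since 1 < 3, DOUBLE comes first.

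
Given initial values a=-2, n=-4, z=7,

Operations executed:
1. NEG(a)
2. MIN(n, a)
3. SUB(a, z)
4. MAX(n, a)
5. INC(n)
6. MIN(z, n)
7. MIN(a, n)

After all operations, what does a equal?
a = -5

Tracing execution:
Step 1: NEG(a) → a = 2
Step 2: MIN(n, a) → a = 2
Step 3: SUB(a, z) → a = -5
Step 4: MAX(n, a) → a = -5
Step 5: INC(n) → a = -5
Step 6: MIN(z, n) → a = -5
Step 7: MIN(a, n) → a = -5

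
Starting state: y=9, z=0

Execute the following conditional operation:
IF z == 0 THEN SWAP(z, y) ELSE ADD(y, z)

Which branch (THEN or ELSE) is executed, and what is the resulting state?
Branch: THEN, Final state: y=0, z=9

Evaluating condition: z == 0
z = 0
Condition is True, so THEN branch executes
After SWAP(z, y): y=0, z=9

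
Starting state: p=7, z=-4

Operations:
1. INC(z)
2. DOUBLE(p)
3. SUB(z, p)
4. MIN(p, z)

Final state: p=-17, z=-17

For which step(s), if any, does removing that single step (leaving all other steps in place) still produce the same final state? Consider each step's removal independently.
None - removing any single step changes the final result

Testing removal of each single step:
Without step 1: final = p=-18, z=-18 (different)
Without step 2: final = p=-10, z=-10 (different)
Without step 3: final = p=-3, z=-3 (different)
Without step 4: final = p=14, z=-17 (different)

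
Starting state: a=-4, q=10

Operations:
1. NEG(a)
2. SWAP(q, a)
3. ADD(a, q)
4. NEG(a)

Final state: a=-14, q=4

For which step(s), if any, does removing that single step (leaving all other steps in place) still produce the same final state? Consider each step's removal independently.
None - removing any single step changes the final result

Testing removal of each single step:
Without step 1: final = a=-6, q=-4 (different)
Without step 2: final = a=-14, q=10 (different)
Without step 3: final = a=-10, q=4 (different)
Without step 4: final = a=14, q=4 (different)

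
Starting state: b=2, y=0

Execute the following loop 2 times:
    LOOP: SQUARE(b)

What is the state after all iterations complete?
b=16, y=0

Iteration trace:
Start: b=2, y=0
After iteration 1: b=4, y=0
After iteration 2: b=16, y=0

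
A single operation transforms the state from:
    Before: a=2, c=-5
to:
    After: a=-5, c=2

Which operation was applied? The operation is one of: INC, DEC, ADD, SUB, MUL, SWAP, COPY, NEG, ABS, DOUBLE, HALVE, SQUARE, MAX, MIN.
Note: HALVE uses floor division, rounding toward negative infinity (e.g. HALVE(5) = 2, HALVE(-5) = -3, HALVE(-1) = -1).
SWAP(a, c)

Analyzing the change:
Before: a=2, c=-5
After: a=-5, c=2
Variable a changed from 2 to -5
Variable c changed from -5 to 2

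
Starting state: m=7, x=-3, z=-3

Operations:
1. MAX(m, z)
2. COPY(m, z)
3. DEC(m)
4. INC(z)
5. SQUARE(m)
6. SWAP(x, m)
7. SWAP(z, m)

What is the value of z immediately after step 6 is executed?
z = -2

Tracing z through execution:
Initial: z = -3
After step 1 (MAX(m, z)): z = -3
After step 2 (COPY(m, z)): z = -3
After step 3 (DEC(m)): z = -3
After step 4 (INC(z)): z = -2
After step 5 (SQUARE(m)): z = -2
After step 6 (SWAP(x, m)): z = -2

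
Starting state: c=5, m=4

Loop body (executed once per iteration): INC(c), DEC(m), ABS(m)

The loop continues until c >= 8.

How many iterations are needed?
3

Tracing iterations:
Initial: c=5, m=4
After iteration 1: c=6, m=3
After iteration 2: c=7, m=2
After iteration 3: c=8, m=1
c >= 8 now holds, so the loop exits after 3 iterations.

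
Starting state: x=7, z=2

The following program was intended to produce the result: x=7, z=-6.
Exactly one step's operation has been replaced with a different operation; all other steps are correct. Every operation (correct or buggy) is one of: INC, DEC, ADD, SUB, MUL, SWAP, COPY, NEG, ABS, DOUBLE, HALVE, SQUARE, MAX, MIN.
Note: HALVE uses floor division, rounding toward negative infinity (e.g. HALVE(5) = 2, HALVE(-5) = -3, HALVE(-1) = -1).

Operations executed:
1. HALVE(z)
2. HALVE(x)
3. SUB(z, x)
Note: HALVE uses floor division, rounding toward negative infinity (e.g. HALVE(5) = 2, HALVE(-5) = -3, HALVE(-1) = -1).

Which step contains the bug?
Step 2

Trace with buggy code:
Initial: x=7, z=2
After step 1: x=7, z=1
After step 2: x=3, z=1
After step 3: x=3, z=-2
Actual final x=3, z=-2 ≠ expected x=7, z=-6.
Step 2 is the only position where a single-operation replacement can produce the expected result.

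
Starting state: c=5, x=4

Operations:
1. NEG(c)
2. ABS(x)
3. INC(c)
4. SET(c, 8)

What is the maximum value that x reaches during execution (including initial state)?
4

Values of x at each step:
Initial: x = 4 ← maximum
After step 1: x = 4
After step 2: x = 4
After step 3: x = 4
After step 4: x = 4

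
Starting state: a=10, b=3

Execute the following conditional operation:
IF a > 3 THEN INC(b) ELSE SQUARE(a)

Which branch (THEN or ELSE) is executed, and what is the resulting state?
Branch: THEN, Final state: a=10, b=4

Evaluating condition: a > 3
a = 10
Condition is True, so THEN branch executes
After INC(b): a=10, b=4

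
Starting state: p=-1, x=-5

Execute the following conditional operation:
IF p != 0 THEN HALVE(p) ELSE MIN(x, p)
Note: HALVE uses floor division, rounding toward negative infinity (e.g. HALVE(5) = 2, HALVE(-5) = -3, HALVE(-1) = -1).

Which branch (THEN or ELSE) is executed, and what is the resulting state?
Branch: THEN, Final state: p=-1, x=-5

Evaluating condition: p != 0
p = -1
Condition is True, so THEN branch executes
After HALVE(p): p=-1, x=-5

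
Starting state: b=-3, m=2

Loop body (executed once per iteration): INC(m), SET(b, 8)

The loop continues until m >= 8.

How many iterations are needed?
6

Tracing iterations:
Initial: b=-3, m=2
After iteration 1: b=8, m=3
After iteration 2: b=8, m=4
After iteration 3: b=8, m=5
After iteration 4: b=8, m=6
After iteration 5: b=8, m=7
After iteration 6: b=8, m=8
m >= 8 now holds, so the loop exits after 6 iterations.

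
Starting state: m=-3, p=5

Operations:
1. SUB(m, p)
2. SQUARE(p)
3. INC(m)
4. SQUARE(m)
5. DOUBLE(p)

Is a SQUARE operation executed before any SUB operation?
No

First SQUARE: step 2
First SUB: step 1
Since 2 > 1, SUB comes first.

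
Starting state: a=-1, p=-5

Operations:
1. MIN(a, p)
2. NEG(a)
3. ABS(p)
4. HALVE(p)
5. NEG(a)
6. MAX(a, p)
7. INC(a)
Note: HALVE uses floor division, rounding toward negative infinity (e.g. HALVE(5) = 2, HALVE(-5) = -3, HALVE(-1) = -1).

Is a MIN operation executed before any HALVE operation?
Yes

First MIN: step 1
First HALVE: step 4
Since 1 < 4, MIN comes first.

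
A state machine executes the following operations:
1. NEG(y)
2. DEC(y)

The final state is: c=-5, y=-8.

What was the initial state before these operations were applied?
c=-5, y=7

Working backwards:
Final state: c=-5, y=-8
Before step 2 (DEC(y)): c=-5, y=-7
Before step 1 (NEG(y)): c=-5, y=7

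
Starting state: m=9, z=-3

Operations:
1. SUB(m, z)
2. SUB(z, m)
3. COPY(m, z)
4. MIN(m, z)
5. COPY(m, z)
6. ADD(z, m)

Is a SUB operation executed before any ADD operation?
Yes

First SUB: step 1
First ADD: step 6
Since 1 < 6, SUB comes first.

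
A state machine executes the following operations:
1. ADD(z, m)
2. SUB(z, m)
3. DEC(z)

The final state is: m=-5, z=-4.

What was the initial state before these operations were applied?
m=-5, z=-3

Working backwards:
Final state: m=-5, z=-4
Before step 3 (DEC(z)): m=-5, z=-3
Before step 2 (SUB(z, m)): m=-5, z=-8
Before step 1 (ADD(z, m)): m=-5, z=-3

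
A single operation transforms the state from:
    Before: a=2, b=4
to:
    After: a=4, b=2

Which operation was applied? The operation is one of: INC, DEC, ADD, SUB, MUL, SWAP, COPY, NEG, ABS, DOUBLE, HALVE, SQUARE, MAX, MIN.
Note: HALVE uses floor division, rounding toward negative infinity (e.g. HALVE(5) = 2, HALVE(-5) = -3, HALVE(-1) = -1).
SWAP(a, b)

Analyzing the change:
Before: a=2, b=4
After: a=4, b=2
Variable a changed from 2 to 4
Variable b changed from 4 to 2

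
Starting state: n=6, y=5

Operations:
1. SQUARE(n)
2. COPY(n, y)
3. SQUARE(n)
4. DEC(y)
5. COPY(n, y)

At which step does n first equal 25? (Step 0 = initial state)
Step 3

Tracing n:
Initial: n = 6
After step 1: n = 36
After step 2: n = 5
After step 3: n = 25 ← first occurrence
After step 4: n = 25
After step 5: n = 4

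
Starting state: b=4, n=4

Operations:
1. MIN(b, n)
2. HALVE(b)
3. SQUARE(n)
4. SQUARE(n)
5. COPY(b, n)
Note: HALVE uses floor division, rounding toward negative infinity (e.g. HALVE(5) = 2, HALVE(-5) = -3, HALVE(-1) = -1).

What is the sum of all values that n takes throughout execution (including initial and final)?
540

Values of n at each step:
Initial: n = 4
After step 1: n = 4
After step 2: n = 4
After step 3: n = 16
After step 4: n = 256
After step 5: n = 256
Sum = 4 + 4 + 4 + 16 + 256 + 256 = 540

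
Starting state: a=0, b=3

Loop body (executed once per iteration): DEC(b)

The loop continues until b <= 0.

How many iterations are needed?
3

Tracing iterations:
Initial: a=0, b=3
After iteration 1: a=0, b=2
After iteration 2: a=0, b=1
After iteration 3: a=0, b=0
b <= 0 now holds, so the loop exits after 3 iterations.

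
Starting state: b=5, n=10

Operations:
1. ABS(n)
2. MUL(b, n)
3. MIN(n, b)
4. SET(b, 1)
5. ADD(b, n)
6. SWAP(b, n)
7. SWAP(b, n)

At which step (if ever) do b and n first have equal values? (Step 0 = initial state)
Never

b and n never become equal during execution.

Comparing values at each step:
Initial: b=5, n=10
After step 1: b=5, n=10
After step 2: b=50, n=10
After step 3: b=50, n=10
After step 4: b=1, n=10
After step 5: b=11, n=10
After step 6: b=10, n=11
After step 7: b=11, n=10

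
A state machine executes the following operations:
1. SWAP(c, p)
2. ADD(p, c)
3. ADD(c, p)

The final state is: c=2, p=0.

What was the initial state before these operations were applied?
c=-2, p=2

Working backwards:
Final state: c=2, p=0
Before step 3 (ADD(c, p)): c=2, p=0
Before step 2 (ADD(p, c)): c=2, p=-2
Before step 1 (SWAP(c, p)): c=-2, p=2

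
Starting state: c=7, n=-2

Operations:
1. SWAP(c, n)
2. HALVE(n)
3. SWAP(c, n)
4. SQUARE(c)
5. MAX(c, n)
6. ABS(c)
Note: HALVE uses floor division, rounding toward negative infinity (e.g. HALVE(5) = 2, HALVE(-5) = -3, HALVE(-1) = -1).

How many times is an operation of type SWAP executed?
2

Counting SWAP operations:
Step 1: SWAP(c, n) ← SWAP
Step 3: SWAP(c, n) ← SWAP
Total: 2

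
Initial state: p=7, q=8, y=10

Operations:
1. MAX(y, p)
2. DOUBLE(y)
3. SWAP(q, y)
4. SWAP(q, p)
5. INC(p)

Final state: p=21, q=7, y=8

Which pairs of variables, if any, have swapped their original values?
None

Comparing initial and final values:
q: 8 → 7
p: 7 → 21
y: 10 → 8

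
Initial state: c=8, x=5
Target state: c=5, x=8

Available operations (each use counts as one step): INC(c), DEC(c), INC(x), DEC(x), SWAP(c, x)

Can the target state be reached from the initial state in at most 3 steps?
Yes

Path (1 step): SWAP(c, x)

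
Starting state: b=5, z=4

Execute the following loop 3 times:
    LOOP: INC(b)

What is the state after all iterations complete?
b=8, z=4

Iteration trace:
Start: b=5, z=4
After iteration 1: b=6, z=4
After iteration 2: b=7, z=4
After iteration 3: b=8, z=4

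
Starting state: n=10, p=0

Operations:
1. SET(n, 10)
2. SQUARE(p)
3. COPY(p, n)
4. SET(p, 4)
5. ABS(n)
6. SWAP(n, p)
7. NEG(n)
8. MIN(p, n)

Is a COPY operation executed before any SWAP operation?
Yes

First COPY: step 3
First SWAP: step 6
Since 3 < 6, COPY comes first.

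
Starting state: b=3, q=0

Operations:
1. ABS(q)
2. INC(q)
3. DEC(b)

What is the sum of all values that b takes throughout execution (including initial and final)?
11

Values of b at each step:
Initial: b = 3
After step 1: b = 3
After step 2: b = 3
After step 3: b = 2
Sum = 3 + 3 + 3 + 2 = 11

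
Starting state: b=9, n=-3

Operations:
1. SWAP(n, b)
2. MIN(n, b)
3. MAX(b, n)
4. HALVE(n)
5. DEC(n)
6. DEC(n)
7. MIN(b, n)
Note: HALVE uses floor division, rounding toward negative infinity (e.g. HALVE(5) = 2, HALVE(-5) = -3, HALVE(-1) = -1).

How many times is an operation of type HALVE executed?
1

Counting HALVE operations:
Step 4: HALVE(n) ← HALVE
Total: 1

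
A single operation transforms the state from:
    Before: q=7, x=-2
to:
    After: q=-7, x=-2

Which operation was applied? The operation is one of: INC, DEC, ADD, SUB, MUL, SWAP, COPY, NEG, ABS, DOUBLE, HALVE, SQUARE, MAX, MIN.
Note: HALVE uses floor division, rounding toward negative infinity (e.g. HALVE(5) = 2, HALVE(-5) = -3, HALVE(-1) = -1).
NEG(q)

Analyzing the change:
Before: q=7, x=-2
After: q=-7, x=-2
Variable q changed from 7 to -7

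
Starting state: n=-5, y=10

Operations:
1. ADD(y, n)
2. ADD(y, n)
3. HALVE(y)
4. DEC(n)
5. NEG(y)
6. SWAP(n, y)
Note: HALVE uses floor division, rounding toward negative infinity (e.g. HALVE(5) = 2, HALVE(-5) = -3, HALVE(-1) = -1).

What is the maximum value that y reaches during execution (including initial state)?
10

Values of y at each step:
Initial: y = 10 ← maximum
After step 1: y = 5
After step 2: y = 0
After step 3: y = 0
After step 4: y = 0
After step 5: y = 0
After step 6: y = -6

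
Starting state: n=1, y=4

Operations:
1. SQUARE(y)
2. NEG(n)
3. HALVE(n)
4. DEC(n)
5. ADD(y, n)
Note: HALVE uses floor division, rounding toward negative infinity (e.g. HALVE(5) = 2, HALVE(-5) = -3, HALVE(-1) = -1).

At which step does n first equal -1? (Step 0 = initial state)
Step 2

Tracing n:
Initial: n = 1
After step 1: n = 1
After step 2: n = -1 ← first occurrence
After step 3: n = -1
After step 4: n = -2
After step 5: n = -2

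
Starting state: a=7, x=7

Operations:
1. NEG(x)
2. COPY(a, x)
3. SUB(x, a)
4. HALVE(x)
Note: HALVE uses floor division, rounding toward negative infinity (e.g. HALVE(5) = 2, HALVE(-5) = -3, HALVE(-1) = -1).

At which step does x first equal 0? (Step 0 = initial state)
Step 3

Tracing x:
Initial: x = 7
After step 1: x = -7
After step 2: x = -7
After step 3: x = 0 ← first occurrence
After step 4: x = 0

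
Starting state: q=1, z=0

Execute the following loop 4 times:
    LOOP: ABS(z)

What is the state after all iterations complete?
q=1, z=0

Iteration trace:
Start: q=1, z=0
After iteration 1: q=1, z=0
After iteration 2: q=1, z=0
After iteration 3: q=1, z=0
After iteration 4: q=1, z=0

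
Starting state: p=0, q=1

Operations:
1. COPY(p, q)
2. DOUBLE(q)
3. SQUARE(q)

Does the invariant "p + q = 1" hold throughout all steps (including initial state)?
No, violated after step 1

The invariant is violated after step 1.

State at each step:
Initial: p=0, q=1
After step 1: p=1, q=1
After step 2: p=1, q=2
After step 3: p=1, q=4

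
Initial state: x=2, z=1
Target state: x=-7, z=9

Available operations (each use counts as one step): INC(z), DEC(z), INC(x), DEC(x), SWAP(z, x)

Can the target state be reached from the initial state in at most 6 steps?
No

The target state cannot be reached within 6 steps.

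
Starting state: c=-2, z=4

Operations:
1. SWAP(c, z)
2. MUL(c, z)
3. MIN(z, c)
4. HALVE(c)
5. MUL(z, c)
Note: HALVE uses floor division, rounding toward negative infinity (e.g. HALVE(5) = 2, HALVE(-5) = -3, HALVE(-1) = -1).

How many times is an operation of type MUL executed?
2

Counting MUL operations:
Step 2: MUL(c, z) ← MUL
Step 5: MUL(z, c) ← MUL
Total: 2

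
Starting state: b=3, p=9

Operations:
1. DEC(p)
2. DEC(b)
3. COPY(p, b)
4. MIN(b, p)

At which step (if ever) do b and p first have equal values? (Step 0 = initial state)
Step 3

b and p first become equal after step 3.

Comparing values at each step:
Initial: b=3, p=9
After step 1: b=3, p=8
After step 2: b=2, p=8
After step 3: b=2, p=2 ← equal!
After step 4: b=2, p=2 ← equal!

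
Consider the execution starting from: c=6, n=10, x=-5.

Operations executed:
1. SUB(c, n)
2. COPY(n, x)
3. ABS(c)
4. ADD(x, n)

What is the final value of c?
c = 4

Tracing execution:
Step 1: SUB(c, n) → c = -4
Step 2: COPY(n, x) → c = -4
Step 3: ABS(c) → c = 4
Step 4: ADD(x, n) → c = 4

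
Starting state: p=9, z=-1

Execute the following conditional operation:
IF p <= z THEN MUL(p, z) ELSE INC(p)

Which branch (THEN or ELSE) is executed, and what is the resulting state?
Branch: ELSE, Final state: p=10, z=-1

Evaluating condition: p <= z
p = 9, z = -1
Condition is False, so ELSE branch executes
After INC(p): p=10, z=-1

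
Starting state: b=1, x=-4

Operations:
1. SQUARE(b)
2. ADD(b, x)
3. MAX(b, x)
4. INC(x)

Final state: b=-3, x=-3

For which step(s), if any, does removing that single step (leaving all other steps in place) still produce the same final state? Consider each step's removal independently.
Step(s) 1, 3

Testing removal of each single step:
Without step 1: final = b=-3, x=-3 (same)
Without step 2: final = b=1, x=-3 (different)
Without step 3: final = b=-3, x=-3 (same)
Without step 4: final = b=-3, x=-4 (different)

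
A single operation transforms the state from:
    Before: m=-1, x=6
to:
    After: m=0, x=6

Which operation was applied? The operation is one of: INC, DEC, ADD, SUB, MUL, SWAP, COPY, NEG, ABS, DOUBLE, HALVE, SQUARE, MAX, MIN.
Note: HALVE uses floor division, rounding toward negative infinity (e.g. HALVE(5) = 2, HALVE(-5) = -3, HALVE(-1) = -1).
INC(m)

Analyzing the change:
Before: m=-1, x=6
After: m=0, x=6
Variable m changed from -1 to 0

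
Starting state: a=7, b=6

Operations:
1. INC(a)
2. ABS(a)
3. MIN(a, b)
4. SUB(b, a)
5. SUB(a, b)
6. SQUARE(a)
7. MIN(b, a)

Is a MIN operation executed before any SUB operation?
Yes

First MIN: step 3
First SUB: step 4
Since 3 < 4, MIN comes first.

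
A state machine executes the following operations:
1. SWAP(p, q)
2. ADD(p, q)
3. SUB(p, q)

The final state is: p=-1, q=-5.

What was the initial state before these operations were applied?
p=-5, q=-1

Working backwards:
Final state: p=-1, q=-5
Before step 3 (SUB(p, q)): p=-6, q=-5
Before step 2 (ADD(p, q)): p=-1, q=-5
Before step 1 (SWAP(p, q)): p=-5, q=-1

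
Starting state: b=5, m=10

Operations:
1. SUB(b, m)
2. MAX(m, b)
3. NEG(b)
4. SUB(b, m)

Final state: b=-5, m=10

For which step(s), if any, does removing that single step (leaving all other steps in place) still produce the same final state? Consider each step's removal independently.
Step(s) 2

Testing removal of each single step:
Without step 1: final = b=-15, m=10 (different)
Without step 2: final = b=-5, m=10 (same)
Without step 3: final = b=-15, m=10 (different)
Without step 4: final = b=5, m=10 (different)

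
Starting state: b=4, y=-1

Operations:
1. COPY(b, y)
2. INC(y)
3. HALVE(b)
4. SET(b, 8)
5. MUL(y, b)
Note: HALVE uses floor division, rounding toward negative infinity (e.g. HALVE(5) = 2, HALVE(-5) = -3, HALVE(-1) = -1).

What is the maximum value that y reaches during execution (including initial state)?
0

Values of y at each step:
Initial: y = -1
After step 1: y = -1
After step 2: y = 0 ← maximum
After step 3: y = 0
After step 4: y = 0
After step 5: y = 0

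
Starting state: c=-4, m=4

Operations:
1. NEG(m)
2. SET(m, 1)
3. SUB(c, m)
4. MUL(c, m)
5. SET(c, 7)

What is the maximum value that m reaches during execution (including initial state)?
4

Values of m at each step:
Initial: m = 4 ← maximum
After step 1: m = -4
After step 2: m = 1
After step 3: m = 1
After step 4: m = 1
After step 5: m = 1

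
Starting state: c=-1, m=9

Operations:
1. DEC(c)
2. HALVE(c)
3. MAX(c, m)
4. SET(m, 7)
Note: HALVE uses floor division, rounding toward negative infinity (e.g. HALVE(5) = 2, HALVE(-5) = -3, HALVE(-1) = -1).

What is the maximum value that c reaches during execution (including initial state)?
9

Values of c at each step:
Initial: c = -1
After step 1: c = -2
After step 2: c = -1
After step 3: c = 9 ← maximum
After step 4: c = 9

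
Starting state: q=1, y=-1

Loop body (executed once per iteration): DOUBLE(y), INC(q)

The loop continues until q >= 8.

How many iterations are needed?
7

Tracing iterations:
Initial: q=1, y=-1
After iteration 1: q=2, y=-2
After iteration 2: q=3, y=-4
After iteration 3: q=4, y=-8
After iteration 4: q=5, y=-16
After iteration 5: q=6, y=-32
After iteration 6: q=7, y=-64
After iteration 7: q=8, y=-128
q >= 8 now holds, so the loop exits after 7 iterations.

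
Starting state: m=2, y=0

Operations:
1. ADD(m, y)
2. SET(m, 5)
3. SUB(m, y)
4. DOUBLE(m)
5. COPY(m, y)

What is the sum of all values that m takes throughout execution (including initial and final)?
24

Values of m at each step:
Initial: m = 2
After step 1: m = 2
After step 2: m = 5
After step 3: m = 5
After step 4: m = 10
After step 5: m = 0
Sum = 2 + 2 + 5 + 5 + 10 + 0 = 24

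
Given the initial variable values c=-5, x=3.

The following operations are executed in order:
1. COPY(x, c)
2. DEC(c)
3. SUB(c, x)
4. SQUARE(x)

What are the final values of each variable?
{c: -1, x: 25}

Step-by-step execution:
Initial: c=-5, x=3
After step 1 (COPY(x, c)): c=-5, x=-5
After step 2 (DEC(c)): c=-6, x=-5
After step 3 (SUB(c, x)): c=-1, x=-5
After step 4 (SQUARE(x)): c=-1, x=25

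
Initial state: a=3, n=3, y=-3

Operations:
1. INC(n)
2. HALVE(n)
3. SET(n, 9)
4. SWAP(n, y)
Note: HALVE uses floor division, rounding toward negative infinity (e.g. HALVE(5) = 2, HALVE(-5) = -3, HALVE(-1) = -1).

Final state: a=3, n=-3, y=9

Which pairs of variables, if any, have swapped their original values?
None

Comparing initial and final values:
a: 3 → 3
y: -3 → 9
n: 3 → -3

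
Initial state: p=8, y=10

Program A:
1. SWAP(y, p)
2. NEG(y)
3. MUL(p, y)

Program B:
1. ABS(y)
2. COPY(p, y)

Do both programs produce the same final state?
No

Program A final state: p=-80, y=-8
Program B final state: p=10, y=10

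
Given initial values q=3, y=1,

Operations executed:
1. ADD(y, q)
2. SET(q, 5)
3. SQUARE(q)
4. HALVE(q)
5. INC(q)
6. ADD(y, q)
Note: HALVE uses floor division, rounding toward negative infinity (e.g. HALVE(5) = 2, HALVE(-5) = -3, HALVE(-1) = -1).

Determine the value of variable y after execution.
y = 17

Tracing execution:
Step 1: ADD(y, q) → y = 4
Step 2: SET(q, 5) → y = 4
Step 3: SQUARE(q) → y = 4
Step 4: HALVE(q) → y = 4
Step 5: INC(q) → y = 4
Step 6: ADD(y, q) → y = 17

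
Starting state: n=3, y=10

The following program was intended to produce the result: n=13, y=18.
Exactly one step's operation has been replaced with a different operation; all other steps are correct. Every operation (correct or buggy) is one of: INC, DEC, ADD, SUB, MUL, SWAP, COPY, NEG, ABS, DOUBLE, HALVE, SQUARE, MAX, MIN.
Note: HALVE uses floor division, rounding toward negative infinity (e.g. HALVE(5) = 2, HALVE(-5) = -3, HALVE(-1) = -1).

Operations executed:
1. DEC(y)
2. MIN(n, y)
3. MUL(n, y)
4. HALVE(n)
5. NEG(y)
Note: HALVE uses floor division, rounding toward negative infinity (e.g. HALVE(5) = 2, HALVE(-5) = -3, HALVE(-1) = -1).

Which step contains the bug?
Step 5

Trace with buggy code:
Initial: n=3, y=10
After step 1: n=3, y=9
After step 2: n=3, y=9
After step 3: n=27, y=9
After step 4: n=13, y=9
After step 5: n=13, y=-9
Actual final n=13, y=-9 ≠ expected n=13, y=18.
Step 5 is the only position where a single-operation replacement can produce the expected result.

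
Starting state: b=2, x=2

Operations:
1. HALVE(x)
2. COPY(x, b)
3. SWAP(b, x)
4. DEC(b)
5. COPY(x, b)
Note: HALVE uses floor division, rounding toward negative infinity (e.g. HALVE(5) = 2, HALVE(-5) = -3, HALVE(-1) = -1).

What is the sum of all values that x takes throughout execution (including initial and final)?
10

Values of x at each step:
Initial: x = 2
After step 1: x = 1
After step 2: x = 2
After step 3: x = 2
After step 4: x = 2
After step 5: x = 1
Sum = 2 + 1 + 2 + 2 + 2 + 1 = 10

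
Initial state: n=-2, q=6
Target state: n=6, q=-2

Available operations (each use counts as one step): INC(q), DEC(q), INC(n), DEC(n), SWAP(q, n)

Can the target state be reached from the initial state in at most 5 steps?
Yes

Path (1 step): SWAP(q, n)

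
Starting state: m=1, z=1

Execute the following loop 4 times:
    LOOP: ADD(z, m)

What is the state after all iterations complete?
m=1, z=5

Iteration trace:
Start: m=1, z=1
After iteration 1: m=1, z=2
After iteration 2: m=1, z=3
After iteration 3: m=1, z=4
After iteration 4: m=1, z=5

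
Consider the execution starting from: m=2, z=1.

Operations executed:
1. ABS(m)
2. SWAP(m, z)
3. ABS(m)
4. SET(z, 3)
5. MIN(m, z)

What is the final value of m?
m = 1

Tracing execution:
Step 1: ABS(m) → m = 2
Step 2: SWAP(m, z) → m = 1
Step 3: ABS(m) → m = 1
Step 4: SET(z, 3) → m = 1
Step 5: MIN(m, z) → m = 1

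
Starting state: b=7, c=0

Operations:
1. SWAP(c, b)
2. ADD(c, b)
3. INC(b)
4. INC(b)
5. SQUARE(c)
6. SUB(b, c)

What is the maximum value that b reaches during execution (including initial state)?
7

Values of b at each step:
Initial: b = 7 ← maximum
After step 1: b = 0
After step 2: b = 0
After step 3: b = 1
After step 4: b = 2
After step 5: b = 2
After step 6: b = -47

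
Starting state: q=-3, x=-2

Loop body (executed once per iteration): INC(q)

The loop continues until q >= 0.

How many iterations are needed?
3

Tracing iterations:
Initial: q=-3, x=-2
After iteration 1: q=-2, x=-2
After iteration 2: q=-1, x=-2
After iteration 3: q=0, x=-2
q >= 0 now holds, so the loop exits after 3 iterations.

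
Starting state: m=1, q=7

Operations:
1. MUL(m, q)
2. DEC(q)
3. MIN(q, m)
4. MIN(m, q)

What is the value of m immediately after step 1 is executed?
m = 7

Tracing m through execution:
Initial: m = 1
After step 1 (MUL(m, q)): m = 7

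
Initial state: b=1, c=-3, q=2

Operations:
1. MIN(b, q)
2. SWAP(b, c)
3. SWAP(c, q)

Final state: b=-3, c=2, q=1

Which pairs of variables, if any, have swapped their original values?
None

Comparing initial and final values:
c: -3 → 2
b: 1 → -3
q: 2 → 1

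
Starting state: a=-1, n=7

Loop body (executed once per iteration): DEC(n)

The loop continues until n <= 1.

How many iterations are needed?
6

Tracing iterations:
Initial: a=-1, n=7
After iteration 1: a=-1, n=6
After iteration 2: a=-1, n=5
After iteration 3: a=-1, n=4
After iteration 4: a=-1, n=3
After iteration 5: a=-1, n=2
After iteration 6: a=-1, n=1
n <= 1 now holds, so the loop exits after 6 iterations.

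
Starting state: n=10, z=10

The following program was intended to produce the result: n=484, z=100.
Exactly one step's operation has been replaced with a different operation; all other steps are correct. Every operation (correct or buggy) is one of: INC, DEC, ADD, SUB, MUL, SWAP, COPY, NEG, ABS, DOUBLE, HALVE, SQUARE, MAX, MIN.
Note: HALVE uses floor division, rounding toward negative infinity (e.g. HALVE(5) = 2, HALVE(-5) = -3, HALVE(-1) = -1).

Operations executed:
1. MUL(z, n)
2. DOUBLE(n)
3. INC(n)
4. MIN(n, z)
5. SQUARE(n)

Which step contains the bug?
Step 4

Trace with buggy code:
Initial: n=10, z=10
After step 1: n=10, z=100
After step 2: n=20, z=100
After step 3: n=21, z=100
After step 4: n=21, z=100
After step 5: n=441, z=100
Actual final n=441, z=100 ≠ expected n=484, z=100.
Step 4 is the only position where a single-operation replacement can produce the expected result.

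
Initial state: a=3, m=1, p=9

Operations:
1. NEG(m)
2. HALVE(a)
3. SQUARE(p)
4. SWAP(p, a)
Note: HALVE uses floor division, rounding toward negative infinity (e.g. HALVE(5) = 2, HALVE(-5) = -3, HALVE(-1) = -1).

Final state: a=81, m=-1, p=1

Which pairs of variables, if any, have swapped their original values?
None

Comparing initial and final values:
m: 1 → -1
p: 9 → 1
a: 3 → 81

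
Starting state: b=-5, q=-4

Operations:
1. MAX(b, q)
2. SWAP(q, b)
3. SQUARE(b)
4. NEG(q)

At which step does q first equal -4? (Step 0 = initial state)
Step 0

Tracing q:
Initial: q = -4 ← first occurrence
After step 1: q = -4
After step 2: q = -4
After step 3: q = -4
After step 4: q = 4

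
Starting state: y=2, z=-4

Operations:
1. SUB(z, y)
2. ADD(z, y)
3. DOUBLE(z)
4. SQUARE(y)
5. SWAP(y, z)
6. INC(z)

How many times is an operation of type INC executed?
1

Counting INC operations:
Step 6: INC(z) ← INC
Total: 1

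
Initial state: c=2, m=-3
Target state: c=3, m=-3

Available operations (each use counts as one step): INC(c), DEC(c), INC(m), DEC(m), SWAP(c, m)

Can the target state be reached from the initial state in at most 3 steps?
Yes

Path (1 step): INC(c)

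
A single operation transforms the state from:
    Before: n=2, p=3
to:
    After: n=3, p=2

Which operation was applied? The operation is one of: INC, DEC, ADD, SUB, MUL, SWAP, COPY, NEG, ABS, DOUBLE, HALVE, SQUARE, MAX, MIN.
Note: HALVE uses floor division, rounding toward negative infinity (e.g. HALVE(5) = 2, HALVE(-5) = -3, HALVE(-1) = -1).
SWAP(n, p)

Analyzing the change:
Before: n=2, p=3
After: n=3, p=2
Variable n changed from 2 to 3
Variable p changed from 3 to 2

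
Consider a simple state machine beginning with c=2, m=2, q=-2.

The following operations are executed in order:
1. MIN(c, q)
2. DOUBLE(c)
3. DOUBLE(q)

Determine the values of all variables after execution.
{c: -4, m: 2, q: -4}

Step-by-step execution:
Initial: c=2, m=2, q=-2
After step 1 (MIN(c, q)): c=-2, m=2, q=-2
After step 2 (DOUBLE(c)): c=-4, m=2, q=-2
After step 3 (DOUBLE(q)): c=-4, m=2, q=-4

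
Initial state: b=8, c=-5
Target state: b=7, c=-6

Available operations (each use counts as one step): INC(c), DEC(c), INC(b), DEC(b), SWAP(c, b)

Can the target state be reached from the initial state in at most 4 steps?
Yes

Path (2 steps): DEC(c) → DEC(b)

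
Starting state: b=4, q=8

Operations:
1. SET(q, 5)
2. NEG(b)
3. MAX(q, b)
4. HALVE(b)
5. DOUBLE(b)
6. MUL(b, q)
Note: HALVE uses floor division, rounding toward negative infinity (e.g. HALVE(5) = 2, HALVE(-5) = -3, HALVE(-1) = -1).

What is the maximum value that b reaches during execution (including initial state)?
4

Values of b at each step:
Initial: b = 4 ← maximum
After step 1: b = 4
After step 2: b = -4
After step 3: b = -4
After step 4: b = -2
After step 5: b = -4
After step 6: b = -20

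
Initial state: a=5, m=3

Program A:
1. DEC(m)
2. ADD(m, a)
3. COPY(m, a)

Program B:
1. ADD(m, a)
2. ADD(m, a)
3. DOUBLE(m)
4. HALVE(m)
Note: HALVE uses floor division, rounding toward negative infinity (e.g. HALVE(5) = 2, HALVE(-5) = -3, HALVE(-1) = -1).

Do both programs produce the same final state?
No

Program A final state: a=5, m=5
Program B final state: a=5, m=13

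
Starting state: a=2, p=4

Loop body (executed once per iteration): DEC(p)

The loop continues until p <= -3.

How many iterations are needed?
7

Tracing iterations:
Initial: a=2, p=4
After iteration 1: a=2, p=3
After iteration 2: a=2, p=2
After iteration 3: a=2, p=1
After iteration 4: a=2, p=0
After iteration 5: a=2, p=-1
After iteration 6: a=2, p=-2
After iteration 7: a=2, p=-3
p <= -3 now holds, so the loop exits after 7 iterations.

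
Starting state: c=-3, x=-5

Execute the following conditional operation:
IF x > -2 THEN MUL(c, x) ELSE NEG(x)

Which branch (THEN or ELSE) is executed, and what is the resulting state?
Branch: ELSE, Final state: c=-3, x=5

Evaluating condition: x > -2
x = -5
Condition is False, so ELSE branch executes
After NEG(x): c=-3, x=5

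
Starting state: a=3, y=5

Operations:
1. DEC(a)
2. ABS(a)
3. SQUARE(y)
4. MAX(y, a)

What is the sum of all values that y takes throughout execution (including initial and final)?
65

Values of y at each step:
Initial: y = 5
After step 1: y = 5
After step 2: y = 5
After step 3: y = 25
After step 4: y = 25
Sum = 5 + 5 + 5 + 25 + 25 = 65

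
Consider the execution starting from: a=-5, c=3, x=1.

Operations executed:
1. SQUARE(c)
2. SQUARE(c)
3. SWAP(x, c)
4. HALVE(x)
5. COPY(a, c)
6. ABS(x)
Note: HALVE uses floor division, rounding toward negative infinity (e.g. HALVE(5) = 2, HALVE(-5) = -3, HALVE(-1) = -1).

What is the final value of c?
c = 1

Tracing execution:
Step 1: SQUARE(c) → c = 9
Step 2: SQUARE(c) → c = 81
Step 3: SWAP(x, c) → c = 1
Step 4: HALVE(x) → c = 1
Step 5: COPY(a, c) → c = 1
Step 6: ABS(x) → c = 1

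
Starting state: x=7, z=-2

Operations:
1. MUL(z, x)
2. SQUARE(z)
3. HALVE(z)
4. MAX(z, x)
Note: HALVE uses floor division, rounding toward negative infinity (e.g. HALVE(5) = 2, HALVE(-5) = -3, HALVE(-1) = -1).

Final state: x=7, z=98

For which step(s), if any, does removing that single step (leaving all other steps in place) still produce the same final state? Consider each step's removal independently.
Step(s) 4

Testing removal of each single step:
Without step 1: final = x=7, z=7 (different)
Without step 2: final = x=7, z=7 (different)
Without step 3: final = x=7, z=196 (different)
Without step 4: final = x=7, z=98 (same)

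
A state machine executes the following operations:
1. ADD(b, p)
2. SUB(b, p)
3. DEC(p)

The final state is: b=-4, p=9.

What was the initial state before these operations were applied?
b=-4, p=10

Working backwards:
Final state: b=-4, p=9
Before step 3 (DEC(p)): b=-4, p=10
Before step 2 (SUB(b, p)): b=6, p=10
Before step 1 (ADD(b, p)): b=-4, p=10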